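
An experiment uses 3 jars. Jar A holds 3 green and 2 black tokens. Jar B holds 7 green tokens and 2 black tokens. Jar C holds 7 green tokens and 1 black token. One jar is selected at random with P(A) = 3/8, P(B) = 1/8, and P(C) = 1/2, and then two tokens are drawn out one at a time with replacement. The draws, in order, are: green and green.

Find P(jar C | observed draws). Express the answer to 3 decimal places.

The likelihood of the observed sequence under each hypothesis: P(data | jar A) = (3/5)(3/5) = 0.36; P(data | jar B) = (7/9)(7/9) = 0.60494; P(data | jar C) = (7/8)(7/8) = 0.76562.
Weighting by the prior gives 3/8 · 0.36 = 0.135, 1/8 · 0.60494 = 0.075617, 1/2 · 0.76562 = 0.38281; these sum to 0.59343.
Therefore the posterior P(jar C | data) = (0.38281) / (0.59343) = 0.64508.

0.645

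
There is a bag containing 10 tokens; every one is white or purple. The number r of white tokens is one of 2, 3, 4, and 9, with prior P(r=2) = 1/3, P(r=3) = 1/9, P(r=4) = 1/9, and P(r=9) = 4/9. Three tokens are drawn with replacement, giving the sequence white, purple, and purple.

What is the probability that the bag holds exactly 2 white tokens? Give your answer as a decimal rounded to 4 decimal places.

0.5401

Compute the likelihood of the observed sequence for each case: P(data | r = 2) = (2/10)(8/10)(8/10) = 0.128; P(data | r = 3) = (3/10)(7/10)(7/10) = 0.147; P(data | r = 4) = (4/10)(6/10)(6/10) = 0.144; P(data | r = 9) = (9/10)(1/10)(1/10) = 0.009.
Weighting by the prior gives 1/3 · 0.128 = 0.042667, 1/9 · 0.147 = 0.016333, 1/9 · 0.144 = 0.016, 4/9 · 0.009 = 0.004; with total 0.079.
By Bayes' rule, P(r = 2 | data) = (0.042667) / (0.079) = 0.54008.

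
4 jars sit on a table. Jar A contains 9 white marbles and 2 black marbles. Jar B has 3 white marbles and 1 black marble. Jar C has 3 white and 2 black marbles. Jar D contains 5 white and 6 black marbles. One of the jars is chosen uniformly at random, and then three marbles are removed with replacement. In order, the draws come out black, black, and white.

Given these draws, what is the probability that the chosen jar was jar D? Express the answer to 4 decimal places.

0.4432

Under each hypothesis, the probability of the observed sequence is: P(data | jar A) = (2/11)(2/11)(9/11) = 0.027047; P(data | jar B) = (1/4)(1/4)(3/4) = 0.046875; P(data | jar C) = (2/5)(2/5)(3/5) = 0.096; P(data | jar D) = (6/11)(6/11)(5/11) = 0.13524.
Multiplying each by its prior: 1/4 · 0.027047 = 0.0067618, 1/4 · 0.046875 = 0.011719, 1/4 · 0.096 = 0.024, 1/4 · 0.13524 = 0.033809; these sum to 0.07629.
Therefore the posterior P(jar D | data) = (0.033809) / (0.07629) = 0.44317.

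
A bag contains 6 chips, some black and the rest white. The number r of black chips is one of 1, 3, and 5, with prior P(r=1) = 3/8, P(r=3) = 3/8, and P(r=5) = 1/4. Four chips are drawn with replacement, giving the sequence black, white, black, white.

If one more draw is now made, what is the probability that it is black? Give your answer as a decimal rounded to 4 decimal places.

Under each hypothesis, the probability of the observed sequence is: P(data | r = 1) = (1/6)(5/6)(1/6)(5/6) = 0.01929; P(data | r = 3) = (3/6)(3/6)(3/6)(3/6) = 0.0625; P(data | r = 5) = (5/6)(1/6)(5/6)(1/6) = 0.01929.
Multiplying each by its prior: 3/8 · 0.01929 = 0.0072338, 3/8 · 0.0625 = 0.023438, 1/4 · 0.01929 = 0.0048225; with total 0.035494.
The posterior is then P(r = 1 | data) = 0.2038, P(r = 3 | data) = 0.66033, P(r = 5 | data) = 0.13587.
Averaging over the posterior, P(black next | data) = (1/6)(0.2038) + (1/2)(0.66033) + (5/6)(0.13587) = 0.47736.

0.4774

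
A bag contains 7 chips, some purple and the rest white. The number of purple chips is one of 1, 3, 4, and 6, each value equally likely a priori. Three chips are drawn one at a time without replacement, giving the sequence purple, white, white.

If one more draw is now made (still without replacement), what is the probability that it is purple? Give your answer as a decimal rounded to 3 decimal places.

0.400

Under each hypothesis, the probability of the observed sequence is: P(data | r = 1) = (1/7)(6/6)(5/5) = 1/7; P(data | r = 3) = (3/7)(4/6)(3/5) = 6/35; P(data | r = 4) = (4/7)(3/6)(2/5) = 4/35; P(data | r = 6) = (6/7)(1/6)(0/5) = 0.
Weighting by the prior gives 1/4 · 1/7 = 1/28, 1/4 · 6/35 = 3/70, 1/4 · 4/35 = 1/35, 1/4 · 0 = 0; summing to 3/28.
Dividing through by the total gives posterior P(r = 1 | data) = 1/3, P(r = 3 | data) = 2/5, P(r = 4 | data) = 4/15, P(r = 6 | data) = 0.
The predictive probability is P(purple next | data) = (0)(1/3) + (1/2)(2/5) + (3/4)(4/15) = 2/5.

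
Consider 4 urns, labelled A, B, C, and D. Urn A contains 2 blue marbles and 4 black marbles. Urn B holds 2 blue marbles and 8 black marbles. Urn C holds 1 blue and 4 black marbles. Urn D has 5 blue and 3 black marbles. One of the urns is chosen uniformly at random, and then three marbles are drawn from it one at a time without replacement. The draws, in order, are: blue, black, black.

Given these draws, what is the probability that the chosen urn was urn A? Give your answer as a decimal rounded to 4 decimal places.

0.3102

For each hypothesis, P(data | H) works out to: P(data | urn A) = (2/6)(4/5)(3/4) = 0.2; P(data | urn B) = (2/10)(8/9)(7/8) = 0.15556; P(data | urn C) = (1/5)(4/4)(3/3) = 0.2; P(data | urn D) = (5/8)(3/7)(2/6) = 0.089286.
The prior-weighted likelihoods are 1/4 · 0.2 = 0.05, 1/4 · 0.15556 = 0.038889, 1/4 · 0.2 = 0.05, 1/4 · 0.089286 = 0.022321; with total 0.16121.
Therefore the posterior P(urn A | data) = (0.05) / (0.16121) = 0.31015.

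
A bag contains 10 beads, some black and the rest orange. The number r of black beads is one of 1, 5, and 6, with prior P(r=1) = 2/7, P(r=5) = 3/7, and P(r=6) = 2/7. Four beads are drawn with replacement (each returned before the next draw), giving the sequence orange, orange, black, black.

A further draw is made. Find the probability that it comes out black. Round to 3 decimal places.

The likelihood of the observed sequence under each hypothesis: P(data | r = 1) = (9/10)(9/10)(1/10)(1/10) = 0.0081; P(data | r = 5) = (5/10)(5/10)(5/10)(5/10) = 0.0625; P(data | r = 6) = (4/10)(4/10)(6/10)(6/10) = 0.0576.
The prior-weighted likelihoods are 2/7 · 0.0081 = 0.0023143, 3/7 · 0.0625 = 0.026786, 2/7 · 0.0576 = 0.016457; with total 0.045557.
The posterior is then P(r = 1 | data) = 0.0508, P(r = 5 | data) = 0.58796, P(r = 6 | data) = 0.36124.
So P(black next | data) = Σ P(black next | H) P(H | data) = (1/10)(0.0508) + (1/2)(0.58796) + (3/5)(0.36124) = 0.5158.

0.516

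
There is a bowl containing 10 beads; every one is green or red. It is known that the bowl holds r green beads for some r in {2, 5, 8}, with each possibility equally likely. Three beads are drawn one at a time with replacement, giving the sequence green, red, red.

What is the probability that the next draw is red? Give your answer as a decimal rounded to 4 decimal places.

For each hypothesis, P(data | H) works out to: P(data | r = 2) = (2/10)(8/10)(8/10) = 16/125; P(data | r = 5) = (5/10)(5/10)(5/10) = 1/8; P(data | r = 8) = (8/10)(2/10)(2/10) = 4/125.
The prior-weighted likelihoods are 1/3 · 16/125 = 16/375, 1/3 · 1/8 = 1/24, 1/3 · 4/125 = 4/375; summing to 19/200.
Normalising, the posterior is P(r = 2 | data) = 128/285, P(r = 5 | data) = 25/57, P(r = 8 | data) = 32/285.
Averaging over the posterior, P(red next | data) = (4/5)(128/285) + (1/2)(25/57) + (1/5)(32/285) = 571/950.

0.6011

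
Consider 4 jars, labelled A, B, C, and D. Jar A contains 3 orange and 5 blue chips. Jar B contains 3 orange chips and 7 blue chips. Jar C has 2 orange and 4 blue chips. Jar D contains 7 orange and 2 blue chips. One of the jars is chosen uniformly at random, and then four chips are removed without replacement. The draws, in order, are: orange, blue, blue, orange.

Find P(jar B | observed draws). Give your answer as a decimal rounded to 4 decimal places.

For each hypothesis, P(data | H) works out to: P(data | jar A) = (3/8)(5/7)(4/6)(2/5) = 1/14; P(data | jar B) = (3/10)(7/9)(6/8)(2/7) = 1/20; P(data | jar C) = (2/6)(4/5)(3/4)(1/3) = 1/15; P(data | jar D) = (7/9)(2/8)(1/7)(6/6) = 1/36.
Weighting by the prior gives 1/4 · 1/14 = 1/56, 1/4 · 1/20 = 1/80, 1/4 · 1/15 = 1/60, 1/4 · 1/36 = 1/144; summing to 17/315.
Hence P(jar B | data) = (1/80) / (17/315) = 63/272.

0.2316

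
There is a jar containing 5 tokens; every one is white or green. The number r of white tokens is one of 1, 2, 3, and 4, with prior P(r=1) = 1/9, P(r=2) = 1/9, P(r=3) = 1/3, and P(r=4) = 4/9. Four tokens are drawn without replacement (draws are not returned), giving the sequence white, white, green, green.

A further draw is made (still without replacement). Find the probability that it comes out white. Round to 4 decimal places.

0.7500

For each hypothesis, P(data | H) works out to: P(data | r = 1) = (1/5)(0/4) = 0; P(data | r = 2) = (2/5)(1/4)(3/3)(2/2) = 1/10; P(data | r = 3) = (3/5)(2/4)(2/3)(1/2) = 1/10; P(data | r = 4) = (4/5)(3/4)(1/3)(0/2) = 0.
Multiplying each by its prior: 1/9 · 0 = 0, 1/9 · 1/10 = 1/90, 1/3 · 1/10 = 1/30, 4/9 · 0 = 0; summing to 2/45.
Normalising, the posterior is P(r = 1 | data) = 0, P(r = 2 | data) = 1/4, P(r = 3 | data) = 3/4, P(r = 4 | data) = 0.
The predictive probability is P(white next | data) = (0)(1/4) + (1)(3/4) = 3/4.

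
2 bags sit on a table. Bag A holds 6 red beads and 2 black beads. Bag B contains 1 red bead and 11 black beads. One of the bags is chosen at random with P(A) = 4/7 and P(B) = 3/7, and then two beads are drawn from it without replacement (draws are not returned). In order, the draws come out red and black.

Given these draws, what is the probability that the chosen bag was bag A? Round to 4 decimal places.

For each hypothesis, P(data | H) works out to: P(data | bag A) = (6/8)(2/7) = 3/14; P(data | bag B) = (1/12)(11/11) = 1/12.
Weighting by the prior gives 4/7 · 3/14 = 6/49, 3/7 · 1/12 = 1/28; these sum to 31/196.
So P(bag A | data) = (6/49) / (31/196) = 24/31.

0.7742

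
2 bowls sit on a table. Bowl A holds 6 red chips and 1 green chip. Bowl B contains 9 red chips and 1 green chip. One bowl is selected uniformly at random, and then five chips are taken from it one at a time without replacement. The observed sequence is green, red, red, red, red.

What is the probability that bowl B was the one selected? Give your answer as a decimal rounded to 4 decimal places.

The likelihood of the observed sequence under each hypothesis: P(data | bowl A) = (1/7)(6/6)(5/5)(4/4)(3/3) = 1/7; P(data | bowl B) = (1/10)(9/9)(8/8)(7/7)(6/6) = 1/10.
The prior-weighted likelihoods are 1/2 · 1/7 = 1/14, 1/2 · 1/10 = 1/20; summing to 17/140.
Therefore the posterior P(bowl B | data) = (1/20) / (17/140) = 7/17.

0.4118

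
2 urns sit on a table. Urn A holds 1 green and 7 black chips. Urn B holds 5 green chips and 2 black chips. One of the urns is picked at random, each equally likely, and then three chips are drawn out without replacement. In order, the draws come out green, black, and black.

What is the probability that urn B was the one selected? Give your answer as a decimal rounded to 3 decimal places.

Under each hypothesis, the probability of the observed sequence is: P(data | urn A) = (1/8)(7/7)(6/6) = 1/8; P(data | urn B) = (5/7)(2/6)(1/5) = 1/21.
The prior-weighted likelihoods are 1/2 · 1/8 = 1/16, 1/2 · 1/21 = 1/42; summing to 29/336.
By Bayes' rule, P(urn B | data) = (1/42) / (29/336) = 8/29.

0.276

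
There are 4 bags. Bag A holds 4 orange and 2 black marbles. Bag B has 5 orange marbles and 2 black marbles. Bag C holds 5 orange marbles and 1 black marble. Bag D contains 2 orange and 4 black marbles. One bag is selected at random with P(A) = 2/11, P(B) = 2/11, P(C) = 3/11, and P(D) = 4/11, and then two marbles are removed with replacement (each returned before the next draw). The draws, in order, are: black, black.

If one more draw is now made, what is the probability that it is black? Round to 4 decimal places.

Compute the likelihood of the observed sequence for each case: P(data | bag A) = (2/6)(2/6) = 0.11111; P(data | bag B) = (2/7)(2/7) = 0.081633; P(data | bag C) = (1/6)(1/6) = 0.027778; P(data | bag D) = (4/6)(4/6) = 0.44444.
Multiplying each by its prior: 2/11 · 0.11111 = 0.020202, 2/11 · 0.081633 = 0.014842, 3/11 · 0.027778 = 0.0075758, 4/11 · 0.44444 = 0.16162; these sum to 0.20424.
The posterior is then P(bag A | data) = 0.098915, P(bag B | data) = 0.072672, P(bag C | data) = 0.037093, P(bag D | data) = 0.79132.
Averaging over the posterior, P(black next | data) = (1/3)(0.098915) + (2/7)(0.072672) + (1/6)(0.037093) + (2/3)(0.79132) = 0.58746.

0.5875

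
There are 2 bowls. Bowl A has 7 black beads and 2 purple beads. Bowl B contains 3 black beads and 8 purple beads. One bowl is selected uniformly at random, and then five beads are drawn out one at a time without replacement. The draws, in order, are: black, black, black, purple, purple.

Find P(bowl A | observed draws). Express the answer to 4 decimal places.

0.8209

The likelihood of the observed sequence under each hypothesis: P(data | bowl A) = (7/9)(6/8)(5/7)(2/6)(1/5) = 0.027778; P(data | bowl B) = (3/11)(2/10)(1/9)(8/8)(7/7) = 0.0060606.
Multiplying each by its prior: 1/2 · 0.027778 = 0.013889, 1/2 · 0.0060606 = 0.0030303; these sum to 0.016919.
By Bayes' rule, P(bowl A | data) = (0.013889) / (0.016919) = 0.8209.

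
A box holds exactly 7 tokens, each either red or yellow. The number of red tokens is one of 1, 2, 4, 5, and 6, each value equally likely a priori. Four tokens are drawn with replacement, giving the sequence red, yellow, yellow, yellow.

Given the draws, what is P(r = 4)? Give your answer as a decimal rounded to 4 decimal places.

The likelihood of the observed sequence under each hypothesis: P(data | r = 1) = (1/7)(6/7)(6/7)(6/7) = 0.089963; P(data | r = 2) = (2/7)(5/7)(5/7)(5/7) = 0.10412; P(data | r = 4) = (4/7)(3/7)(3/7)(3/7) = 0.044981; P(data | r = 5) = (5/7)(2/7)(2/7)(2/7) = 0.01666; P(data | r = 6) = (6/7)(1/7)(1/7)(1/7) = 0.002499.
The prior-weighted likelihoods are 1/5 · 0.089963 = 0.017993, 1/5 · 0.10412 = 0.020825, 1/5 · 0.044981 = 0.0089963, 1/5 · 0.01666 = 0.0033319, 1/5 · 0.002499 = 0.00049979; summing to 0.051645.
By Bayes' rule, P(r = 4 | data) = (0.0089963) / (0.051645) = 0.17419.

0.1742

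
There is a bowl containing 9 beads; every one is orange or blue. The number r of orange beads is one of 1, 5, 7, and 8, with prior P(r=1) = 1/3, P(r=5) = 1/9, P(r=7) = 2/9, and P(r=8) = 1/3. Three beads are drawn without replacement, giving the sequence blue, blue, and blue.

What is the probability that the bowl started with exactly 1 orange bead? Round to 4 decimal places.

0.9767

Compute the likelihood of the observed sequence for each case: P(data | r = 1) = (8/9)(7/8)(6/7) = 2/3; P(data | r = 5) = (4/9)(3/8)(2/7) = 1/21; P(data | r = 7) = (2/9)(1/8)(0/7) = 0; P(data | r = 8) = (1/9)(0/8) = 0.
Multiplying each by its prior: 1/3 · 2/3 = 2/9, 1/9 · 1/21 = 1/189, 2/9 · 0 = 0, 1/3 · 0 = 0; summing to 43/189.
So P(r = 1 | data) = (2/9) / (43/189) = 42/43.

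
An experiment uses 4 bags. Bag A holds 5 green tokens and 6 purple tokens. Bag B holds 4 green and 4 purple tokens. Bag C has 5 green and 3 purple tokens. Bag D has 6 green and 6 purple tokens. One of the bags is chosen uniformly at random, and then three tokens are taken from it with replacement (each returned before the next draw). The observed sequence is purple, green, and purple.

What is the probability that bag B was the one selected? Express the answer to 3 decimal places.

The likelihood of the observed sequence under each hypothesis: P(data | bag A) = (6/11)(5/11)(6/11) = 0.13524; P(data | bag B) = (4/8)(4/8)(4/8) = 0.125; P(data | bag C) = (3/8)(5/8)(3/8) = 0.087891; P(data | bag D) = (6/12)(6/12)(6/12) = 0.125.
Multiplying each by its prior: 1/4 · 0.13524 = 0.033809, 1/4 · 0.125 = 0.03125, 1/4 · 0.087891 = 0.021973, 1/4 · 0.125 = 0.03125; with total 0.11828.
Therefore the posterior P(bag B | data) = (0.03125) / (0.11828) = 0.2642.

0.264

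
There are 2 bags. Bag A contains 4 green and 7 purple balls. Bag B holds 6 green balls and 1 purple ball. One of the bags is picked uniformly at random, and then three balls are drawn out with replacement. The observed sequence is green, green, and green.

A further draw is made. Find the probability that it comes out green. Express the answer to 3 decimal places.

Compute the likelihood of the observed sequence for each case: P(data | bag A) = (4/11)(4/11)(4/11) = 0.048084; P(data | bag B) = (6/7)(6/7)(6/7) = 0.62974.
Multiplying each by its prior: 1/2 · 0.048084 = 0.024042, 1/2 · 0.62974 = 0.31487; with total 0.33891.
The posterior is then P(bag A | data) = 0.070939, P(bag B | data) = 0.92906.
So P(green next | data) = Σ P(green next | H) P(H | data) = (4/11)(0.070939) + (6/7)(0.92906) = 0.82213.

0.822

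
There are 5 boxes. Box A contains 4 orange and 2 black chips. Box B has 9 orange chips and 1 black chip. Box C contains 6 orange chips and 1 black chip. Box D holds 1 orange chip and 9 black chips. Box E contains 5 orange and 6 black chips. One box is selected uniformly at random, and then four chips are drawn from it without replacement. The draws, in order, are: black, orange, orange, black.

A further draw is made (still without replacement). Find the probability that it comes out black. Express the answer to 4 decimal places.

0.3040

Under each hypothesis, the probability of the observed sequence is: P(data | box A) = (2/6)(4/5)(3/4)(1/3) = 0.066667; P(data | box B) = (1/10)(9/9)(8/8)(0/7) = 0; P(data | box C) = (1/7)(6/6)(5/5)(0/4) = 0; P(data | box D) = (9/10)(1/9)(0/8) = 0; P(data | box E) = (6/11)(5/10)(4/9)(5/8) = 0.075758.
The prior-weighted likelihoods are 1/5 · 0.066667 = 0.013333, 1/5 · 0 = 0, 1/5 · 0 = 0, 1/5 · 0 = 0, 1/5 · 0.075758 = 0.015152; with total 0.028485.
Dividing through by the total gives posterior P(box A | data) = 0.46809, P(box B | data) = 0, P(box C | data) = 0, P(box D | data) = 0, P(box E | data) = 0.53191.
Averaging over the posterior, P(black next | data) = (0)(0.46809) + (4/7)(0.53191) = 0.30395.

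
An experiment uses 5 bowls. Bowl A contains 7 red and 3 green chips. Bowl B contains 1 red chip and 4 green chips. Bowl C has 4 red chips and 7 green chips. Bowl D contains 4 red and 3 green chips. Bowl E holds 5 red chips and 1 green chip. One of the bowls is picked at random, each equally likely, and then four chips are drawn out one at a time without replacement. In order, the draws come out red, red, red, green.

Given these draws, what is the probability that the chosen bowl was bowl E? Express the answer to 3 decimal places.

Compute the likelihood of the observed sequence for each case: P(data | bowl A) = (7/10)(6/9)(5/8)(3/7) = 0.125; P(data | bowl B) = (1/5)(0/4) = 0; P(data | bowl C) = (4/11)(3/10)(2/9)(7/8) = 0.021212; P(data | bowl D) = (4/7)(3/6)(2/5)(3/4) = 0.085714; P(data | bowl E) = (5/6)(4/5)(3/4)(1/3) = 0.16667.
Weighting by the prior gives 1/5 · 0.125 = 0.025, 1/5 · 0 = 0, 1/5 · 0.021212 = 0.0042424, 1/5 · 0.085714 = 0.017143, 1/5 · 0.16667 = 0.033333; with total 0.079719.
Hence P(bowl E | data) = (0.033333) / (0.079719) = 0.41814.

0.418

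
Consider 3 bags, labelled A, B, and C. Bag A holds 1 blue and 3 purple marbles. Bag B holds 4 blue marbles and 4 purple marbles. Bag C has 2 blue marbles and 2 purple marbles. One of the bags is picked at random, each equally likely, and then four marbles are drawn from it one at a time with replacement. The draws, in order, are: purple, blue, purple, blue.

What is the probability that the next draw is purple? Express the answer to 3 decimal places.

For each hypothesis, P(data | H) works out to: P(data | bag A) = (3/4)(1/4)(3/4)(1/4) = 9/256; P(data | bag B) = (4/8)(4/8)(4/8)(4/8) = 1/16; P(data | bag C) = (2/4)(2/4)(2/4)(2/4) = 1/16.
The prior-weighted likelihoods are 1/3 · 9/256 = 3/256, 1/3 · 1/16 = 1/48, 1/3 · 1/16 = 1/48; these sum to 41/768.
The posterior is then P(bag A | data) = 9/41, P(bag B | data) = 16/41, P(bag C | data) = 16/41.
The predictive probability is P(purple next | data) = (3/4)(9/41) + (1/2)(16/41) + (1/2)(16/41) = 91/164.

0.555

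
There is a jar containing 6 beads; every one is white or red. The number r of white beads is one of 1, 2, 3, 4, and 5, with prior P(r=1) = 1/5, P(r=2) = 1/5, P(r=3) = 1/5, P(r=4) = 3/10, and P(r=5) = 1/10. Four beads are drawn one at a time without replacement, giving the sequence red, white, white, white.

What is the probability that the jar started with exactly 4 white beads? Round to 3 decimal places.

For each hypothesis, P(data | H) works out to: P(data | r = 1) = (5/6)(1/5)(0/4) = 0; P(data | r = 2) = (4/6)(2/5)(1/4)(0/3) = 0; P(data | r = 3) = (3/6)(3/5)(2/4)(1/3) = 1/20; P(data | r = 4) = (2/6)(4/5)(3/4)(2/3) = 2/15; P(data | r = 5) = (1/6)(5/5)(4/4)(3/3) = 1/6.
The prior-weighted likelihoods are 1/5 · 0 = 0, 1/5 · 0 = 0, 1/5 · 1/20 = 1/100, 3/10 · 2/15 = 1/25, 1/10 · 1/6 = 1/60; with total 1/15.
By Bayes' rule, P(r = 4 | data) = (1/25) / (1/15) = 3/5.

0.600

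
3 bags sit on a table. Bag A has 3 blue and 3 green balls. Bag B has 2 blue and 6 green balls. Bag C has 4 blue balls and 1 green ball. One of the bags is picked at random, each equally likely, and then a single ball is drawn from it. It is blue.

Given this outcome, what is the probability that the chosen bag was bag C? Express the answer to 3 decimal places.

Compute the likelihood of this draw for each case: P(data | bag A) = (3/6) = 1/2; P(data | bag B) = (2/8) = 1/4; P(data | bag C) = (4/5) = 4/5.
The prior-weighted likelihoods are 1/3 · 1/2 = 1/6, 1/3 · 1/4 = 1/12, 1/3 · 4/5 = 4/15; summing to 31/60.
By Bayes' rule, P(bag C | data) = (4/15) / (31/60) = 16/31.

0.516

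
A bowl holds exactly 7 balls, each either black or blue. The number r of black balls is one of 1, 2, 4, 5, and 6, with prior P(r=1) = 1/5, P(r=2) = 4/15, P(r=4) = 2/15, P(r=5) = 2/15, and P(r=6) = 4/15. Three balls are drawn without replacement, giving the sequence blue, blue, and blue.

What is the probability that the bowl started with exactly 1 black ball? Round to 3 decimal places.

0.588

For each hypothesis, P(data | H) works out to: P(data | r = 1) = (6/7)(5/6)(4/5) = 4/7; P(data | r = 2) = (5/7)(4/6)(3/5) = 2/7; P(data | r = 4) = (3/7)(2/6)(1/5) = 1/35; P(data | r = 5) = (2/7)(1/6)(0/5) = 0; P(data | r = 6) = (1/7)(0/6) = 0.
The prior-weighted likelihoods are 1/5 · 4/7 = 4/35, 4/15 · 2/7 = 8/105, 2/15 · 1/35 = 2/525, 2/15 · 0 = 0, 4/15 · 0 = 0; summing to 34/175.
So P(r = 1 | data) = (4/35) / (34/175) = 10/17.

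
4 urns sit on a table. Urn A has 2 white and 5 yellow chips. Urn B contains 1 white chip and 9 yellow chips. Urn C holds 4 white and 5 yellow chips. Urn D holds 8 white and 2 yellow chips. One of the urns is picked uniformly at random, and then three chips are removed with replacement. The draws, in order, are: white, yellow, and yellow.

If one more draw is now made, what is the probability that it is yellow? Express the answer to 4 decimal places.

0.6557

The likelihood of the observed sequence under each hypothesis: P(data | urn A) = (2/7)(5/7)(5/7) = 0.14577; P(data | urn B) = (1/10)(9/10)(9/10) = 0.081; P(data | urn C) = (4/9)(5/9)(5/9) = 0.13717; P(data | urn D) = (8/10)(2/10)(2/10) = 0.032.
Multiplying each by its prior: 1/4 · 0.14577 = 0.036443, 1/4 · 0.081 = 0.02025, 1/4 · 0.13717 = 0.034294, 1/4 · 0.032 = 0.008; with total 0.098987.
Normalising, the posterior is P(urn A | data) = 0.36816, P(urn B | data) = 0.20457, P(urn C | data) = 0.34645, P(urn D | data) = 0.080819.
Averaging over the posterior, P(yellow next | data) = (5/7)(0.36816) + (9/10)(0.20457) + (5/9)(0.34645) + (1/5)(0.080819) = 0.65572.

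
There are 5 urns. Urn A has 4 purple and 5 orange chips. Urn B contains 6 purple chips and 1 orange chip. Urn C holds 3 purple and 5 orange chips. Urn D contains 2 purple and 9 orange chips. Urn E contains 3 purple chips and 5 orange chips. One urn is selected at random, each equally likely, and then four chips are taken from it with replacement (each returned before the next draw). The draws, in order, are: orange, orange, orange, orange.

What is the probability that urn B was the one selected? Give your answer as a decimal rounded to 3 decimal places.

0.000

The likelihood of the observed sequence under each hypothesis: P(data | urn A) = (5/9)(5/9)(5/9)(5/9) = 0.09526; P(data | urn B) = (1/7)(1/7)(1/7)(1/7) = 0.00041649; P(data | urn C) = (5/8)(5/8)(5/8)(5/8) = 0.15259; P(data | urn D) = (9/11)(9/11)(9/11)(9/11) = 0.44813; P(data | urn E) = (5/8)(5/8)(5/8)(5/8) = 0.15259.
Multiplying each by its prior: 1/5 · 0.09526 = 0.019052, 1/5 · 0.00041649 = 8.3299e-05, 1/5 · 0.15259 = 0.030518, 1/5 · 0.44813 = 0.089625, 1/5 · 0.15259 = 0.030518; these sum to 0.1698.
Therefore the posterior P(urn B | data) = (8.3299e-05) / (0.1698) = 0.00049058.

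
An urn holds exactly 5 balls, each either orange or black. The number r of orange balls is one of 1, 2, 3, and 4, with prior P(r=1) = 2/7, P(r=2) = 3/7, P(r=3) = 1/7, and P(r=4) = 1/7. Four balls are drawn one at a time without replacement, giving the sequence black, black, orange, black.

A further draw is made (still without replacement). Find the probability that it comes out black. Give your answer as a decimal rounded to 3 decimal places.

0.571

The likelihood of the observed sequence under each hypothesis: P(data | r = 1) = (4/5)(3/4)(1/3)(2/2) = 1/5; P(data | r = 2) = (3/5)(2/4)(2/3)(1/2) = 1/10; P(data | r = 3) = (2/5)(1/4)(3/3)(0/2) = 0; P(data | r = 4) = (1/5)(0/4) = 0.
Multiplying each by its prior: 2/7 · 1/5 = 2/35, 3/7 · 1/10 = 3/70, 1/7 · 0 = 0, 1/7 · 0 = 0; these sum to 1/10.
Dividing through by the total gives posterior P(r = 1 | data) = 4/7, P(r = 2 | data) = 3/7, P(r = 3 | data) = 0, P(r = 4 | data) = 0.
The predictive probability is P(black next | data) = (1)(4/7) + (0)(3/7) = 4/7.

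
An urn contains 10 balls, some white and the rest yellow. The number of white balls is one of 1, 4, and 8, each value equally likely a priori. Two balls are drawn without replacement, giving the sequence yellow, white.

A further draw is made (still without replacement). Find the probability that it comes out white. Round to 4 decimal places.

0.4694

Under each hypothesis, the probability of the observed sequence is: P(data | r = 1) = (9/10)(1/9) = 1/10; P(data | r = 4) = (6/10)(4/9) = 4/15; P(data | r = 8) = (2/10)(8/9) = 8/45.
Weighting by the prior gives 1/3 · 1/10 = 1/30, 1/3 · 4/15 = 4/45, 1/3 · 8/45 = 8/135; with total 49/270.
Normalising, the posterior is P(r = 1 | data) = 9/49, P(r = 4 | data) = 24/49, P(r = 8 | data) = 16/49.
The predictive probability is P(white next | data) = (0)(9/49) + (3/8)(24/49) + (7/8)(16/49) = 23/49.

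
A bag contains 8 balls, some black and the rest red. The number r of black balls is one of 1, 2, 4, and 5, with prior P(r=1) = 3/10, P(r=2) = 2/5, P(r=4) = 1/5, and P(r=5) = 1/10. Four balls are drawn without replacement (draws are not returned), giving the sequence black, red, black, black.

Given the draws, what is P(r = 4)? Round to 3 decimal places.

0.516

Compute the likelihood of the observed sequence for each case: P(data | r = 1) = (1/8)(7/7)(0/6) = 0; P(data | r = 2) = (2/8)(6/7)(1/6)(0/5) = 0; P(data | r = 4) = (4/8)(4/7)(3/6)(2/5) = 0.057143; P(data | r = 5) = (5/8)(3/7)(4/6)(3/5) = 0.10714.
The prior-weighted likelihoods are 3/10 · 0 = 0, 2/5 · 0 = 0, 1/5 · 0.057143 = 0.011429, 1/10 · 0.10714 = 0.010714; with total 0.022143.
So P(r = 4 | data) = (0.011429) / (0.022143) = 0.51613.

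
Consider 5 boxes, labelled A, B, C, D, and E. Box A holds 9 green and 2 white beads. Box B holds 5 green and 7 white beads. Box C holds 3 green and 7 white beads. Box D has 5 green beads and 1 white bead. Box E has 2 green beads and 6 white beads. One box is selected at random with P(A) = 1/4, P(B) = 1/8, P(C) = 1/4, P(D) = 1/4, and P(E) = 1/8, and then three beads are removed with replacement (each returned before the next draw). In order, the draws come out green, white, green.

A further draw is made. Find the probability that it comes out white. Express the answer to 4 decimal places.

The likelihood of the observed sequence under each hypothesis: P(data | box A) = (9/11)(2/11)(9/11) = 0.12171; P(data | box B) = (5/12)(7/12)(5/12) = 0.10127; P(data | box C) = (3/10)(7/10)(3/10) = 0.063; P(data | box D) = (5/6)(1/6)(5/6) = 0.11574; P(data | box E) = (2/8)(6/8)(2/8) = 0.046875.
Weighting by the prior gives 1/4 · 0.12171 = 0.030428, 1/8 · 0.10127 = 0.012659, 1/4 · 0.063 = 0.01575, 1/4 · 0.11574 = 0.028935, 1/8 · 0.046875 = 0.0058594; summing to 0.093632.
Normalising, the posterior is P(box A | data) = 0.32498, P(box B | data) = 0.1352, P(box C | data) = 0.16821, P(box D | data) = 0.30903, P(box E | data) = 0.062579.
So P(white next | data) = Σ P(white next | H) P(H | data) = (2/11)(0.32498) + (7/12)(0.1352) + (7/10)(0.16821) + (1/6)(0.30903) + (3/4)(0.062579) = 0.35414.

0.3541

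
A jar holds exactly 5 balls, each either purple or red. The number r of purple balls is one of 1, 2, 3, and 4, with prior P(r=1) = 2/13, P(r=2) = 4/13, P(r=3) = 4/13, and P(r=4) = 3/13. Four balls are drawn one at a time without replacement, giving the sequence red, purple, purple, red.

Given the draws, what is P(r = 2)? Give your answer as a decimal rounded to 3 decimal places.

0.500

The likelihood of the observed sequence under each hypothesis: P(data | r = 1) = (4/5)(1/4)(0/3) = 0; P(data | r = 2) = (3/5)(2/4)(1/3)(2/2) = 1/10; P(data | r = 3) = (2/5)(3/4)(2/3)(1/2) = 1/10; P(data | r = 4) = (1/5)(4/4)(3/3)(0/2) = 0.
The prior-weighted likelihoods are 2/13 · 0 = 0, 4/13 · 1/10 = 2/65, 4/13 · 1/10 = 2/65, 3/13 · 0 = 0; these sum to 4/65.
By Bayes' rule, P(r = 2 | data) = (2/65) / (4/65) = 1/2.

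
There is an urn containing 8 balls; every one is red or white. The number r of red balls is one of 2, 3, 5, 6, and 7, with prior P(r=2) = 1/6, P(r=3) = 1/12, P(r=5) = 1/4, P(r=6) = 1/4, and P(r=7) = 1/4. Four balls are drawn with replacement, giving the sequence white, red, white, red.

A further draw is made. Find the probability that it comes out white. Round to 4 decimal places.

Compute the likelihood of the observed sequence for each case: P(data | r = 2) = (6/8)(2/8)(6/8)(2/8) = 0.035156; P(data | r = 3) = (5/8)(3/8)(5/8)(3/8) = 0.054932; P(data | r = 5) = (3/8)(5/8)(3/8)(5/8) = 0.054932; P(data | r = 6) = (2/8)(6/8)(2/8)(6/8) = 0.035156; P(data | r = 7) = (1/8)(7/8)(1/8)(7/8) = 0.011963.
Weighting by the prior gives 1/6 · 0.035156 = 0.0058594, 1/12 · 0.054932 = 0.0045776, 1/4 · 0.054932 = 0.013733, 1/4 · 0.035156 = 0.0087891, 1/4 · 0.011963 = 0.0029907; with total 0.03595.
The posterior is then P(r = 2 | data) = 0.16299, P(r = 3 | data) = 0.12733, P(r = 5 | data) = 0.382, P(r = 6 | data) = 0.24448, P(r = 7 | data) = 0.083192.
So P(white next | data) = Σ P(white next | H) P(H | data) = (3/4)(0.16299) + (5/8)(0.12733) + (3/8)(0.382) + (1/4)(0.24448) + (1/8)(0.083192) = 0.4166.

0.4166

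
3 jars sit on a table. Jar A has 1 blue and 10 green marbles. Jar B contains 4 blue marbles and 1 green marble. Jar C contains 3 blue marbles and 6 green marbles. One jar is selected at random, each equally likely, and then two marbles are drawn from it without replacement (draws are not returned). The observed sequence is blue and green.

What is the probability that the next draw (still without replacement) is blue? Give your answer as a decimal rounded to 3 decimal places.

0.502

Under each hypothesis, the probability of the observed sequence is: P(data | jar A) = (1/11)(10/10) = 1/11; P(data | jar B) = (4/5)(1/4) = 1/5; P(data | jar C) = (3/9)(6/8) = 1/4.
Weighting by the prior gives 1/3 · 1/11 = 1/33, 1/3 · 1/5 = 1/15, 1/3 · 1/4 = 1/12; these sum to 119/660.
The posterior is then P(jar A | data) = 20/119, P(jar B | data) = 44/119, P(jar C | data) = 55/119.
The predictive probability is P(blue next | data) = (0)(20/119) + (1)(44/119) + (2/7)(55/119) = 418/833.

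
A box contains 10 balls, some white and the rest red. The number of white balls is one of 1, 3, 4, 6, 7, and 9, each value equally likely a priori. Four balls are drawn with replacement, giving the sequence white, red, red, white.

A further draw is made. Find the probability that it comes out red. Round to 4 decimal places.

The likelihood of the observed sequence under each hypothesis: P(data | r = 1) = (1/10)(9/10)(9/10)(1/10) = 0.0081; P(data | r = 3) = (3/10)(7/10)(7/10)(3/10) = 0.0441; P(data | r = 4) = (4/10)(6/10)(6/10)(4/10) = 0.0576; P(data | r = 6) = (6/10)(4/10)(4/10)(6/10) = 0.0576; P(data | r = 7) = (7/10)(3/10)(3/10)(7/10) = 0.0441; P(data | r = 9) = (9/10)(1/10)(1/10)(9/10) = 0.0081.
Multiplying each by its prior: 1/6 · 0.0081 = 0.00135, 1/6 · 0.0441 = 0.00735, 1/6 · 0.0576 = 0.0096, 1/6 · 0.0576 = 0.0096, 1/6 · 0.0441 = 0.00735, 1/6 · 0.0081 = 0.00135; summing to 0.0366.
Dividing through by the total gives posterior P(r = 1 | data) = 0.036885, P(r = 3 | data) = 0.20082, P(r = 4 | data) = 0.2623, P(r = 6 | data) = 0.2623, P(r = 7 | data) = 0.20082, P(r = 9 | data) = 0.036885.
So P(red next | data) = Σ P(red next | H) P(H | data) = (9/10)(0.036885) + (7/10)(0.20082) + (3/5)(0.2623) + (2/5)(0.2623) + (3/10)(0.20082) + (1/10)(0.036885) = 0.5.

0.5000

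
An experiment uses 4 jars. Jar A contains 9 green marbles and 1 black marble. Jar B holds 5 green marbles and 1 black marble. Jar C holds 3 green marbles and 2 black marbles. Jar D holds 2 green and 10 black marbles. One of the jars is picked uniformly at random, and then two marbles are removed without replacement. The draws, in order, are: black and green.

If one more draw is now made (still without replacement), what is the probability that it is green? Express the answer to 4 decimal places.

0.6709

Under each hypothesis, the probability of the observed sequence is: P(data | jar A) = (1/10)(9/9) = 1/10; P(data | jar B) = (1/6)(5/5) = 1/6; P(data | jar C) = (2/5)(3/4) = 3/10; P(data | jar D) = (10/12)(2/11) = 5/33.
Multiplying each by its prior: 1/4 · 1/10 = 1/40, 1/4 · 1/6 = 1/24, 1/4 · 3/10 = 3/40, 1/4 · 5/33 = 5/132; with total 79/440.
Normalising, the posterior is P(jar A | data) = 11/79, P(jar B | data) = 55/237, P(jar C | data) = 33/79, P(jar D | data) = 50/237.
Averaging over the posterior, P(green next | data) = (1)(11/79) + (1)(55/237) + (2/3)(33/79) + (1/10)(50/237) = 53/79.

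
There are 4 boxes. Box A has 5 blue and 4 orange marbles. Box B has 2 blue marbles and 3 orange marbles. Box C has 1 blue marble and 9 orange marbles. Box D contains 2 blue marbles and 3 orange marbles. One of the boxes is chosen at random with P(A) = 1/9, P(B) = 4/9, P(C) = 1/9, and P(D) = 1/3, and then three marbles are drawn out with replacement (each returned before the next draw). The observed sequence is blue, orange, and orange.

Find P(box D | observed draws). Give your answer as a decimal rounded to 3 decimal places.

0.360

For each hypothesis, P(data | H) works out to: P(data | box A) = (5/9)(4/9)(4/9) = 0.10974; P(data | box B) = (2/5)(3/5)(3/5) = 0.144; P(data | box C) = (1/10)(9/10)(9/10) = 0.081; P(data | box D) = (2/5)(3/5)(3/5) = 0.144.
Multiplying each by its prior: 1/9 · 0.10974 = 0.012193, 4/9 · 0.144 = 0.064, 1/9 · 0.081 = 0.009, 1/3 · 0.144 = 0.048; summing to 0.13319.
So P(box D | data) = (0.048) / (0.13319) = 0.36038.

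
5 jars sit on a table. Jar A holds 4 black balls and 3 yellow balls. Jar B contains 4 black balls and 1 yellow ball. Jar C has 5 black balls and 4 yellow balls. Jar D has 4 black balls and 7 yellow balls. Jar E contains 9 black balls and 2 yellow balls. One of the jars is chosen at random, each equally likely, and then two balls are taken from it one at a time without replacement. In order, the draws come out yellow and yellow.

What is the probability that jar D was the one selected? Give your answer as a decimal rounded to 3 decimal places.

Compute the likelihood of the observed sequence for each case: P(data | jar A) = (3/7)(2/6) = 0.14286; P(data | jar B) = (1/5)(0/4) = 0; P(data | jar C) = (4/9)(3/8) = 0.16667; P(data | jar D) = (7/11)(6/10) = 0.38182; P(data | jar E) = (2/11)(1/10) = 0.018182.
Weighting by the prior gives 1/5 · 0.14286 = 0.028571, 1/5 · 0 = 0, 1/5 · 0.16667 = 0.033333, 1/5 · 0.38182 = 0.076364, 1/5 · 0.018182 = 0.0036364; these sum to 0.1419.
Therefore the posterior P(jar D | data) = (0.076364) / (0.1419) = 0.53813.

0.538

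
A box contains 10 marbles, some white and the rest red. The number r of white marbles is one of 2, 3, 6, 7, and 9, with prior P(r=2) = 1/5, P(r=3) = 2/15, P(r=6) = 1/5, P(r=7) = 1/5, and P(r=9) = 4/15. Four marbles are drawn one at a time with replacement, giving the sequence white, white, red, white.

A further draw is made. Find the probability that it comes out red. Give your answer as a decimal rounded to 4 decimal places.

For each hypothesis, P(data | H) works out to: P(data | r = 2) = (2/10)(2/10)(8/10)(2/10) = 0.0064; P(data | r = 3) = (3/10)(3/10)(7/10)(3/10) = 0.0189; P(data | r = 6) = (6/10)(6/10)(4/10)(6/10) = 0.0864; P(data | r = 7) = (7/10)(7/10)(3/10)(7/10) = 0.1029; P(data | r = 9) = (9/10)(9/10)(1/10)(9/10) = 0.0729.
Weighting by the prior gives 1/5 · 0.0064 = 0.00128, 2/15 · 0.0189 = 0.00252, 1/5 · 0.0864 = 0.01728, 1/5 · 0.1029 = 0.02058, 4/15 · 0.0729 = 0.01944; summing to 0.0611.
The posterior is then P(r = 2 | data) = 0.020949, P(r = 3 | data) = 0.041244, P(r = 6 | data) = 0.28282, P(r = 7 | data) = 0.33682, P(r = 9 | data) = 0.31817.
So P(red next | data) = Σ P(red next | H) P(H | data) = (4/5)(0.020949) + (7/10)(0.041244) + (2/5)(0.28282) + (3/10)(0.33682) + (1/10)(0.31817) = 0.29162.

0.2916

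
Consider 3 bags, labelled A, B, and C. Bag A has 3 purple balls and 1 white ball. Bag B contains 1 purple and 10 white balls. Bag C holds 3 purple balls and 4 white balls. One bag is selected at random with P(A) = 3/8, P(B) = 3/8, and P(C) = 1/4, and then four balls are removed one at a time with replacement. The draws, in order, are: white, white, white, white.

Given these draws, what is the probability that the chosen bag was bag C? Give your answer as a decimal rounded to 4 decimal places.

0.0938

Compute the likelihood of the observed sequence for each case: P(data | bag A) = (1/4)(1/4)(1/4)(1/4) = 0.0039062; P(data | bag B) = (10/11)(10/11)(10/11)(10/11) = 0.68301; P(data | bag C) = (4/7)(4/7)(4/7)(4/7) = 0.10662.
The prior-weighted likelihoods are 3/8 · 0.0039062 = 0.0014648, 3/8 · 0.68301 = 0.25613, 1/4 · 0.10662 = 0.026656; these sum to 0.28425.
So P(bag C | data) = (0.026656) / (0.28425) = 0.093775.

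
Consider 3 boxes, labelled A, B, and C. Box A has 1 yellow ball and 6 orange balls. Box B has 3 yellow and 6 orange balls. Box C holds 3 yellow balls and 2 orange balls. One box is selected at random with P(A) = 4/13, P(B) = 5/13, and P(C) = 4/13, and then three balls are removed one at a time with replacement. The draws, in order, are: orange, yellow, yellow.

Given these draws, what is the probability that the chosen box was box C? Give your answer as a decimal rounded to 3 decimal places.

0.567

Compute the likelihood of the observed sequence for each case: P(data | box A) = (6/7)(1/7)(1/7) = 0.017493; P(data | box B) = (6/9)(3/9)(3/9) = 0.074074; P(data | box C) = (2/5)(3/5)(3/5) = 0.144.
Multiplying each by its prior: 4/13 · 0.017493 = 0.0053824, 5/13 · 0.074074 = 0.02849, 4/13 · 0.144 = 0.044308; summing to 0.07818.
So P(box C | data) = (0.044308) / (0.07818) = 0.56674.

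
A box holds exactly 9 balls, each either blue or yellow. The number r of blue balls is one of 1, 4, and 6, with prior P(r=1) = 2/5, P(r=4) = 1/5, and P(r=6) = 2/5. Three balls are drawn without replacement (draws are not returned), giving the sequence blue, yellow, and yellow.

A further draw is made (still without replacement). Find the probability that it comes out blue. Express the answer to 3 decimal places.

0.379

Compute the likelihood of the observed sequence for each case: P(data | r = 1) = (1/9)(8/8)(7/7) = 1/9; P(data | r = 4) = (4/9)(5/8)(4/7) = 10/63; P(data | r = 6) = (6/9)(3/8)(2/7) = 1/14.
Weighting by the prior gives 2/5 · 1/9 = 2/45, 1/5 · 10/63 = 2/63, 2/5 · 1/14 = 1/35; these sum to 11/105.
Normalising, the posterior is P(r = 1 | data) = 14/33, P(r = 4 | data) = 10/33, P(r = 6 | data) = 3/11.
Averaging over the posterior, P(blue next | data) = (0)(14/33) + (1/2)(10/33) + (5/6)(3/11) = 25/66.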